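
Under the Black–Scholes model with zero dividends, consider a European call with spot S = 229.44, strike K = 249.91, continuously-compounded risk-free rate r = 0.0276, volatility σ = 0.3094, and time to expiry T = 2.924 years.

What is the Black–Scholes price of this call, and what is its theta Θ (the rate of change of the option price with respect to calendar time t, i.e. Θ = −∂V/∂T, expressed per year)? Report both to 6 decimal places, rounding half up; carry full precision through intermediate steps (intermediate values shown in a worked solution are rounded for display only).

price = 47.437156
Θ = -10.510578

σ√T = 0.3094·√2.924 = 0.529065
d₁ = (ln(S/K) + (r+σ²/2)T) / (σ√T) = (ln(229.44/249.91) + (0.0276+0.3094²/2)·2.924) / 0.529065 = (-0.085459 + 0.220657) / 0.529065 = 0.255541
d₂ = d₁ − σ√T = 0.255541 − 0.529065 = -0.273524
e^{−rT} = e^{−0.0276·2.924} = 0.922468
N(d₁) = 0.600847,  N(d₂) = 0.392225
Call price V = S·N(d₁) − K·e^{−rT}·N(d₂) = 137.858448 − 90.421292 = 47.437156
φ(d₁) = (1/√(2π))·e^{−d₁²/2} = 0.386127
Θ = −S·φ(d₁)·σ/(2√T) − r·K·e^{−rT}·N(d₂) = −8.014950 − 2.495628 = -10.510578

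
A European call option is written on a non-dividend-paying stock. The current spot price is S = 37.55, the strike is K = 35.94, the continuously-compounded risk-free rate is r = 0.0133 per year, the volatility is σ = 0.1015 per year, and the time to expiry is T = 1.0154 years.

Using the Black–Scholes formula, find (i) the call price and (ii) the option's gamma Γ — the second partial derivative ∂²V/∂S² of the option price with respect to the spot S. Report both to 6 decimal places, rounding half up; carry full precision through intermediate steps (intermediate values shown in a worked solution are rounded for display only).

σ√T = 0.1015·√1.0154 = 0.102279
d₁ = (ln(S/K) + (r+σ²/2)T) / (σ√T) = (ln(37.55/35.94) + (0.0133+0.1015²/2)·1.0154) / 0.102279 = (0.043822 + 0.018735) / 0.102279 = 0.611641
d₂ = d₁ − σ√T = 0.611641 − 0.102279 = 0.509362
e^{−rT} = e^{−0.0133·1.0154} = 0.986586
N(d₁) = 0.729612,  N(d₂) = 0.694751
Call price V = S·N(d₁) − K·e^{−rT}·N(d₂) = 27.396944 − 24.634408 = 2.762536
φ(d₁) = (1/√(2π))·e^{−d₁²/2} = 0.330883
Γ = φ(d₁) / (S·σ·√T) = 0.086155

price = 2.762536
Γ = 0.086155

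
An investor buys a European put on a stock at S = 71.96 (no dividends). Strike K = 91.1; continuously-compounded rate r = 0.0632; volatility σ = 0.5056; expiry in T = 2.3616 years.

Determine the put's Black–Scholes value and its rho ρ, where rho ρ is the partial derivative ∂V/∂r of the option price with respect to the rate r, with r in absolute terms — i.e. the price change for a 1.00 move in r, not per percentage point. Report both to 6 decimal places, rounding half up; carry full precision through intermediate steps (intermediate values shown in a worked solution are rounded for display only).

σ√T = 0.5056·√2.3616 = 0.776981
d₁ = (ln(S/K) + (r+σ²/2)T) / (σ√T) = (ln(71.96/91.1) + (0.0632+0.5056²/2)·2.3616) / 0.776981 = (-0.235847 + 0.451103) / 0.776981 = 0.277041
d₂ = d₁ − σ√T = 0.277041 − 0.776981 = -0.499940
e^{−rT} = e^{−0.0632·2.3616} = 0.861351
N(−d₁) = 0.390874,  N(−d₂) = 0.691441
Put price V = K·e^{−rT}·N(−d₂) − S·N(−d₁) = 54.256769 − 28.127325 = 26.129443
ρ = −K·T·e^{−rT}·N(−d₂) = -128.132785

price = 26.129443
ρ = -128.132785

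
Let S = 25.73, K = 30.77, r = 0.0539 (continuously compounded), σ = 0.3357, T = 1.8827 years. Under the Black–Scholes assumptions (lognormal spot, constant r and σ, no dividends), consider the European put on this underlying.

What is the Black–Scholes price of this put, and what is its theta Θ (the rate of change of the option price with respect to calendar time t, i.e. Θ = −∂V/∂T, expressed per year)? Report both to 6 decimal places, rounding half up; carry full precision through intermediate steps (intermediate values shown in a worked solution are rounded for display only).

σ√T = 0.3357·√1.8827 = 0.460619
d₁ = (ln(S/K) + (r+σ²/2)T) / (σ√T) = (ln(25.73/30.77) + (0.0539+0.3357²/2)·1.8827) / 0.460619 = (-0.178883 + 0.207562) / 0.460619 = 0.062264
d₂ = d₁ − σ√T = 0.062264 − 0.460619 = -0.398355
e^{−rT} = e^{−0.0539·1.8827} = 0.903501
N(−d₁) = 0.475176,  N(−d₂) = 0.654816
Put price V = K·e^{−rT}·N(−d₂) − S·N(−d₁) = 18.204364 − 12.226287 = 5.978077
φ(d₁) = (1/√(2π))·e^{−d₁²/2} = 0.398170
Θ = −S·φ(d₁)·σ/(2√T) + r·K·e^{−rT}·N(−d₂) = −1.253253 + 0.981215 = -0.272038

price = 5.978077
Θ = -0.272038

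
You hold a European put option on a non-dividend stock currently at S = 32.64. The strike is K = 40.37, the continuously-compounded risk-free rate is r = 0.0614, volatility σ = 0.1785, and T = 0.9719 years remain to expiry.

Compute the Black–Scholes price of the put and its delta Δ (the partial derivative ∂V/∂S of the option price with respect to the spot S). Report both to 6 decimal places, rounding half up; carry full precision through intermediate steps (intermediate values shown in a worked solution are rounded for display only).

price = 6.049040
Δ = -0.782523

σ√T = 0.1785·√0.9719 = 0.175974
d₁ = (ln(S/K) + (r+σ²/2)T) / (σ√T) = (ln(32.64/40.37) + (0.0614+0.1785²/2)·0.9719) / 0.175974 = (-0.212548 + 0.075158) / 0.175974 = -0.780741
d₂ = d₁ − σ√T = -0.780741 − 0.175974 = -0.956715
e^{−rT} = e^{−0.0614·0.9719} = 0.942071
N(−d₁) = 0.782523,  N(−d₂) = 0.830645
Put price V = K·e^{−rT}·N(−d₂) − S·N(−d₁) = 31.590578 − 25.541537 = 6.049040
Δ = −N(−d₁) = -0.782523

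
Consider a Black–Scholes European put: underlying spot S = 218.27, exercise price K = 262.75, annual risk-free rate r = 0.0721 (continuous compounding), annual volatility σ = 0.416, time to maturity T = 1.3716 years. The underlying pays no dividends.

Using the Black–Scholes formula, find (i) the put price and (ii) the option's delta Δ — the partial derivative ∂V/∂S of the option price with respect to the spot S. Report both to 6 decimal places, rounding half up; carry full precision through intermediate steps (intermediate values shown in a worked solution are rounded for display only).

σ√T = 0.416·√1.3716 = 0.487200
d₁ = (ln(S/K) + (r+σ²/2)T) / (σ√T) = (ln(218.27/262.75) + (0.0721+0.416²/2)·1.3716) / 0.487200 = (-0.185470 + 0.217574) / 0.487200 = 0.065895
d₂ = d₁ − σ√T = 0.065895 − 0.487200 = -0.421305
e^{−rT} = e^{−0.0721·1.3716} = 0.905840
N(−d₁) = 0.473731,  N(−d₂) = 0.663234
Put price V = K·e^{−rT}·N(−d₂) − S·N(−d₁) = 157.855945 − 103.401210 = 54.454734
Δ = −N(−d₁) = -0.473731

price = 54.454734
Δ = -0.473731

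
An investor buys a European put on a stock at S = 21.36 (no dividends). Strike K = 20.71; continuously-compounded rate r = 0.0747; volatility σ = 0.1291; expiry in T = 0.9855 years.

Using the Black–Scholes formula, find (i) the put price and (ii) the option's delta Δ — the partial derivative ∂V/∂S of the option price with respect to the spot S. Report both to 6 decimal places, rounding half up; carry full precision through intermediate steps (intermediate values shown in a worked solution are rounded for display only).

σ√T = 0.1291·√0.9855 = 0.128161
d₁ = (ln(S/K) + (r+σ²/2)T) / (σ√T) = (ln(21.36/20.71) + (0.0747+0.1291²/2)·0.9855) / 0.128161 = (0.030903 + 0.081829) / 0.128161 = 0.879621
d₂ = d₁ − σ√T = 0.879621 − 0.128161 = 0.751460
e^{−rT} = e^{−0.0747·0.9855} = 0.929028
N(−d₁) = 0.189532,  N(−d₂) = 0.226188
Put price V = K·e^{−rT}·N(−d₂) − S·N(−d₁) = 4.351890 − 4.048411 = 0.303479
Δ = −N(−d₁) = -0.189532

price = 0.303479
Δ = -0.189532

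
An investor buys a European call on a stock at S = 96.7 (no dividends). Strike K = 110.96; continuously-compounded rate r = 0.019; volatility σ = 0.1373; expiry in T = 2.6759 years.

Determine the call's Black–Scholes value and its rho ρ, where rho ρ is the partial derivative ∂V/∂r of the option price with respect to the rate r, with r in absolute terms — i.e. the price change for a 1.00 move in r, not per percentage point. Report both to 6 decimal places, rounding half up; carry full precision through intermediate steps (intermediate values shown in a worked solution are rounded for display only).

price = 5.320174
ρ = 87.229504

σ√T = 0.1373·√2.6759 = 0.224598
d₁ = (ln(S/K) + (r+σ²/2)T) / (σ√T) = (ln(96.7/110.96) + (0.019+0.1373²/2)·2.6759) / 0.224598 = (-0.137556 + 0.076064) / 0.224598 = -0.273788
d₂ = d₁ − σ√T = -0.273788 − 0.224598 = -0.498386
e^{−rT} = e^{−0.019·2.6759} = 0.950429
N(d₁) = 0.392124,  N(d₂) = 0.309106
Call price V = S·N(d₁) − K·e^{−rT}·N(d₂) = 37.918367 − 32.598193 = 5.320174
ρ = K·T·e^{−rT}·N(d₂) = 87.229504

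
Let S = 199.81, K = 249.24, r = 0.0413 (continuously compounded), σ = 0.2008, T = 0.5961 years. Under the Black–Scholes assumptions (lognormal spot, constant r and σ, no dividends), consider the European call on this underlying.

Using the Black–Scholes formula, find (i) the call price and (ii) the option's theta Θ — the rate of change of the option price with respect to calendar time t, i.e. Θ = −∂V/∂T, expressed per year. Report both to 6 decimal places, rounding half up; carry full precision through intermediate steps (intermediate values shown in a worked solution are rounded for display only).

price = 1.664746
Θ = -6.006931

σ√T = 0.2008·√0.5961 = 0.155033
d₁ = (ln(S/K) + (r+σ²/2)T) / (σ√T) = (ln(199.81/249.24) + (0.0413+0.2008²/2)·0.5961) / 0.155033 = (-0.221049 + 0.036636) / 0.155033 = -1.189510
d₂ = d₁ − σ√T = -1.189510 − 0.155033 = -1.344542
e^{−rT} = e^{−0.0413·0.5961} = 0.975682
N(d₁) = 0.117120,  N(d₂) = 0.089387
Call price V = S·N(d₁) − K·e^{−rT}·N(d₂) = 23.401665 − 21.736919 = 1.664746
φ(d₁) = (1/√(2π))·e^{−d₁²/2} = 0.196635
Θ = −S·φ(d₁)·σ/(2√T) − r·K·e^{−rT}·N(d₂) = −5.109196 − 0.897735 = -6.006931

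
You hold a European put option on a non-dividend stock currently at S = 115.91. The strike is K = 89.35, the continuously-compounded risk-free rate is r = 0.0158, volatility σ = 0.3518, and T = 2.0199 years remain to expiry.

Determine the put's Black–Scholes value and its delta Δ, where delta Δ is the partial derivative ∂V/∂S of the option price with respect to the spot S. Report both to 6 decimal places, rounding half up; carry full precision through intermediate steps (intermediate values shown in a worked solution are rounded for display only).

price = 8.520514
Δ = -0.202044

σ√T = 0.3518·√2.0199 = 0.499989
d₁ = (ln(S/K) + (r+σ²/2)T) / (σ√T) = (ln(115.91/89.35) + (0.0158+0.3518²/2)·2.0199) / 0.499989 = (0.260253 + 0.156909) / 0.499989 = 0.834342
d₂ = d₁ − σ√T = 0.834342 − 0.499989 = 0.334352
e^{−rT} = e^{−0.0158·2.0199} = 0.968589
N(−d₁) = 0.202044,  N(−d₂) = 0.369057
Put price V = K·e^{−rT}·N(−d₂) − S·N(−d₁) = 31.939466 − 23.418952 = 8.520514
Δ = −N(−d₁) = -0.202044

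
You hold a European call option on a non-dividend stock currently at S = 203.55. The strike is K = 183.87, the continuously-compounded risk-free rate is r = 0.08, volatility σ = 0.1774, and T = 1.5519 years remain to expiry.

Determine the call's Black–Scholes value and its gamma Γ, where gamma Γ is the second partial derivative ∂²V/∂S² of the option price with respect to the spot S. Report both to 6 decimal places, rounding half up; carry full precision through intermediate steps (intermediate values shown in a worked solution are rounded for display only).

σ√T = 0.1774·√1.5519 = 0.220997
d₁ = (ln(S/K) + (r+σ²/2)T) / (σ√T) = (ln(203.55/183.87) + (0.08+0.1774²/2)·1.5519) / 0.220997 = (0.101683 + 0.148572) / 0.220997 = 1.132391
d₂ = d₁ − σ√T = 1.132391 − 0.220997 = 0.911394
e^{−rT} = e^{−0.08·1.5519} = 0.883246
N(d₁) = 0.871265,  N(d₂) = 0.818956
Call price V = S·N(d₁) − K·e^{−rT}·N(d₂) = 177.345968 − 133.000411 = 44.345557
φ(d₁) = (1/√(2π))·e^{−d₁²/2} = 0.210117
Γ = φ(d₁) / (S·σ·√T) = 0.004671

price = 44.345557
Γ = 0.004671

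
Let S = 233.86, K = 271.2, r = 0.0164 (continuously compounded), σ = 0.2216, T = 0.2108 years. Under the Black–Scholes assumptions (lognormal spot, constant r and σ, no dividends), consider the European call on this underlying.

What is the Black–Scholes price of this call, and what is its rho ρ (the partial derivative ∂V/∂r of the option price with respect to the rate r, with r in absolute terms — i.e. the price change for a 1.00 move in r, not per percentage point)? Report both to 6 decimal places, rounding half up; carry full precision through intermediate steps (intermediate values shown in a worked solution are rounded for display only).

price = 0.892610
ρ = 4.010542

σ√T = 0.2216·√0.2108 = 0.101743
d₁ = (ln(S/K) + (r+σ²/2)T) / (σ√T) = (ln(233.86/271.2) + (0.0164+0.2216²/2)·0.2108) / 0.101743 = (-0.148134 + 0.008633) / 0.101743 = -1.371109
d₂ = d₁ − σ√T = -1.371109 − 0.101743 = -1.472853
e^{−rT} = e^{−0.0164·0.2108} = 0.996549
N(d₁) = 0.085170,  N(d₂) = 0.070395
Call price V = S·N(d₁) − K·e^{−rT}·N(d₂) = 19.917953 − 19.025344 = 0.892610
ρ = K·T·e^{−rT}·N(d₂) = 4.010542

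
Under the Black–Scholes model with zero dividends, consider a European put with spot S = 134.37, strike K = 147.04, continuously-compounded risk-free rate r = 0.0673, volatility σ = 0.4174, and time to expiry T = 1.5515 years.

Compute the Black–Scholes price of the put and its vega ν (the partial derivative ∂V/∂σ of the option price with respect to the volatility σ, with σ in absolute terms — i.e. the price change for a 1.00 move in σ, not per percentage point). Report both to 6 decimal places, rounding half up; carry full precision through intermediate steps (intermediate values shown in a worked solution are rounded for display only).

σ√T = 0.4174·√1.5515 = 0.519910
d₁ = (ln(S/K) + (r+σ²/2)T) / (σ√T) = (ln(134.37/147.04) + (0.0673+0.4174²/2)·1.5515) / 0.519910 = (-0.090107 + 0.239569) / 0.519910 = 0.287476
d₂ = d₁ − σ√T = 0.287476 − 0.519910 = -0.232434
e^{−rT} = e^{−0.0673·1.5515} = 0.900851
N(−d₁) = 0.386874,  N(−d₂) = 0.591900
Put price V = K·e^{−rT}·N(−d₂) − S·N(−d₁) = 78.403640 − 51.984243 = 26.419397
φ(d₁) = (1/√(2π))·e^{−d₁²/2} = 0.382793
ν = S·φ(d₁)·√T = 64.068222

price = 26.419397
ν = 64.068222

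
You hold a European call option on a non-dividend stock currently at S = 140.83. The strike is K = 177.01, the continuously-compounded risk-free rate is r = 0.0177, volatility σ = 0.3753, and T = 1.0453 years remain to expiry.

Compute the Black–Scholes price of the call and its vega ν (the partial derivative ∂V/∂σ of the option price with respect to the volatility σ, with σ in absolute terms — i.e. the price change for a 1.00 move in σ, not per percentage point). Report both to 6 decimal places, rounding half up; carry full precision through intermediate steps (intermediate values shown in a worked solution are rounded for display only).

σ√T = 0.3753·√1.0453 = 0.383706
d₁ = (ln(S/K) + (r+σ²/2)T) / (σ√T) = (ln(140.83/177.01) + (0.0177+0.3753²/2)·1.0453) / 0.383706 = (-0.228653 + 0.092117) / 0.383706 = -0.355834
d₂ = d₁ − σ√T = -0.355834 − 0.383706 = -0.739540
e^{−rT} = e^{−0.0177·1.0453} = 0.981668
N(d₁) = 0.360983,  N(d₂) = 0.229790
Call price V = S·N(d₁) − K·e^{−rT}·N(d₂) = 50.837178 − 39.929411 = 10.907768
φ(d₁) = (1/√(2π))·e^{−d₁²/2} = 0.374469
ν = S·φ(d₁)·√T = 53.917664

price = 10.907768
ν = 53.917664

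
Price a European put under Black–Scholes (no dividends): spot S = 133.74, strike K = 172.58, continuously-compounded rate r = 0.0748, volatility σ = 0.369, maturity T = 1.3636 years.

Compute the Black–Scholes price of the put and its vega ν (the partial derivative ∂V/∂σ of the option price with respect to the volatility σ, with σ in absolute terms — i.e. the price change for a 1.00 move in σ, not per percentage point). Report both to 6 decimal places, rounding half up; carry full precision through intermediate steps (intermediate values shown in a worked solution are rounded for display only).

σ√T = 0.369·√1.3636 = 0.430893
d₁ = (ln(S/K) + (r+σ²/2)T) / (σ√T) = (ln(133.74/172.58) + (0.0748+0.369²/2)·1.3636) / 0.430893 = (-0.254963 + 0.194832) / 0.430893 = -0.139551
d₂ = d₁ − σ√T = -0.139551 − 0.430893 = -0.570444
e^{−rT} = e^{−0.0748·1.3636} = 0.903032
N(−d₁) = 0.555492,  N(−d₂) = 0.715812
Put price V = K·e^{−rT}·N(−d₂) − S·N(−d₁) = 111.555864 − 74.291561 = 37.264303
φ(d₁) = (1/√(2π))·e^{−d₁²/2} = 0.395077
ν = S·φ(d₁)·√T = 61.700130

price = 37.264303
ν = 61.700130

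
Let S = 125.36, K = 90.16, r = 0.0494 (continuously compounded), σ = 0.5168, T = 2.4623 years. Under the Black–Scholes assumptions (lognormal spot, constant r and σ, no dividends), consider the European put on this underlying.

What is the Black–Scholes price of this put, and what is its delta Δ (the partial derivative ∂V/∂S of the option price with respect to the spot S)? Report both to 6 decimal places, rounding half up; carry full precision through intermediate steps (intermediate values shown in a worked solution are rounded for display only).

σ√T = 0.5168·√2.4623 = 0.810948
d₁ = (ln(S/K) + (r+σ²/2)T) / (σ√T) = (ln(125.36/90.16) + (0.0494+0.5168²/2)·2.4623) / 0.810948 = (0.329604 + 0.450456) / 0.810948 = 0.961911
d₂ = d₁ − σ√T = 0.961911 − 0.810948 = 0.150963
e^{−rT} = e^{−0.0494·2.4623} = 0.885469
N(−d₁) = 0.168047,  N(−d₂) = 0.440002
Put price V = K·e^{−rT}·N(−d₂) − S·N(−d₁) = 35.127116 − 21.066396 = 14.060720
Δ = −N(−d₁) = -0.168047

price = 14.060720
Δ = -0.168047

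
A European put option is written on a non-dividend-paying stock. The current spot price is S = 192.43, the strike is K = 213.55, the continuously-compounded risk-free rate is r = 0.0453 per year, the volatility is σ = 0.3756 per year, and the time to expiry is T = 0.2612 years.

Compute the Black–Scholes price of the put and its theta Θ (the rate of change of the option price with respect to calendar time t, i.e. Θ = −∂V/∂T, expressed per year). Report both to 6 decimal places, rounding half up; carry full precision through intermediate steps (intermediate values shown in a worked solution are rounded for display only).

σ√T = 0.3756·√0.2612 = 0.191961
d₁ = (ln(S/K) + (r+σ²/2)T) / (σ√T) = (ln(192.43/213.55) + (0.0453+0.3756²/2)·0.2612) / 0.191961 = (-0.104139 + 0.030257) / 0.191961 = -0.384880
d₂ = d₁ − σ√T = -0.384880 − 0.191961 = -0.576840
e^{−rT} = e^{−0.0453·0.2612} = 0.988237
N(−d₁) = 0.649837,  N(−d₂) = 0.717976
Put price V = K·e^{−rT}·N(−d₂) − S·N(−d₁) = 151.520353 − 125.048079 = 26.472274
φ(d₁) = (1/√(2π))·e^{−d₁²/2} = 0.370462
Θ = −S·φ(d₁)·σ/(2√T) + r·K·e^{−rT}·N(−d₂) = −26.195417 + 6.863872 = -19.331545

price = 26.472274
Θ = -19.331545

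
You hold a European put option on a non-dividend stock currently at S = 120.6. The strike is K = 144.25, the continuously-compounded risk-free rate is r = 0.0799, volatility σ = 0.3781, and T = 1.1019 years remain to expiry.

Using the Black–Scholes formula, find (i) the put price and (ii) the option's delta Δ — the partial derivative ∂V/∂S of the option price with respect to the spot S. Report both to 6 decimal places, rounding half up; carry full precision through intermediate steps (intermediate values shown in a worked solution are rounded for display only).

σ√T = 0.3781·√1.1019 = 0.396897
d₁ = (ln(S/K) + (r+σ²/2)T) / (σ√T) = (ln(120.6/144.25) + (0.0799+0.3781²/2)·1.1019) / 0.396897 = (-0.179069 + 0.166805) / 0.396897 = -0.030898
d₂ = d₁ − σ√T = -0.030898 − 0.396897 = -0.427795
e^{−rT} = e^{−0.0799·1.1019} = 0.915723
N(−d₁) = 0.512324,  N(−d₂) = 0.665600
Put price V = K·e^{−rT}·N(−d₂) − S·N(−d₁) = 87.921050 − 61.786329 = 26.134721
Δ = −N(−d₁) = -0.512324

price = 26.134721
Δ = -0.512324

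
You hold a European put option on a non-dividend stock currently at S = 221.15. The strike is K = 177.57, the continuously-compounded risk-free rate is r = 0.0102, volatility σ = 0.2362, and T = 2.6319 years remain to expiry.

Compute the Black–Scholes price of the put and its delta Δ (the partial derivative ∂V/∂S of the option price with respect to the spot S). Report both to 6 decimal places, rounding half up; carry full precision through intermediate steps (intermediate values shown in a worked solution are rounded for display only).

σ√T = 0.2362·√2.6319 = 0.383190
d₁ = (ln(S/K) + (r+σ²/2)T) / (σ√T) = (ln(221.15/177.57) + (0.0102+0.2362²/2)·2.6319) / 0.383190 = (0.219476 + 0.100263) / 0.383190 = 0.834413
d₂ = d₁ − σ√T = 0.834413 − 0.383190 = 0.451223
e^{−rT} = e^{−0.0102·2.6319} = 0.973512
N(−d₁) = 0.202024,  N(−d₂) = 0.325914
Put price V = K·e^{−rT}·N(−d₂) − S·N(−d₁) = 56.339687 − 44.677625 = 11.662062
Δ = −N(−d₁) = -0.202024

price = 11.662062
Δ = -0.202024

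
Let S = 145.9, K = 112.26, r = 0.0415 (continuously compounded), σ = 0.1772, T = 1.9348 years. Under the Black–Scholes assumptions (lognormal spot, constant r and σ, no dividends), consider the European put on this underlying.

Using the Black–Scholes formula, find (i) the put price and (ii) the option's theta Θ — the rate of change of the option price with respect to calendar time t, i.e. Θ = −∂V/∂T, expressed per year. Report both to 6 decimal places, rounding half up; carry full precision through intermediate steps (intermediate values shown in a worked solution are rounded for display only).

price = 1.131890
Θ = -0.739539

σ√T = 0.1772·√1.9348 = 0.246480
d₁ = (ln(S/K) + (r+σ²/2)T) / (σ√T) = (ln(145.9/112.26) + (0.0415+0.1772²/2)·1.9348) / 0.246480 = (0.262104 + 0.110670) / 0.246480 = 1.512391
d₂ = d₁ − σ√T = 1.512391 − 0.246480 = 1.265911
e^{−rT} = e^{−0.0415·1.9348} = 0.922845
N(−d₁) = 0.065217,  N(−d₂) = 0.102772
Put price V = K·e^{−rT}·N(−d₂) − S·N(−d₁) = 10.647077 − 9.515187 = 1.131890
φ(d₁) = (1/√(2π))·e^{−d₁²/2} = 0.127123
Θ = −S·φ(d₁)·σ/(2√T) + r·K·e^{−rT}·N(−d₂) = −1.181393 + 0.441854 = -0.739539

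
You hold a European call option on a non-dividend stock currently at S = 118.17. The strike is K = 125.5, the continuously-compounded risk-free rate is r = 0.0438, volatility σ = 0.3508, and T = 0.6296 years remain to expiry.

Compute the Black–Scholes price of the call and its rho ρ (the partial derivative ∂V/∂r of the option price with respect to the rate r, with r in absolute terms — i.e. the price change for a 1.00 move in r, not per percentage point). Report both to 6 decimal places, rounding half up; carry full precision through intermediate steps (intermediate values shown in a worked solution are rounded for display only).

price = 11.429094
ρ = 30.658241

σ√T = 0.3508·√0.6296 = 0.278350
d₁ = (ln(S/K) + (r+σ²/2)T) / (σ√T) = (ln(118.17/125.5) + (0.0438+0.3508²/2)·0.6296) / 0.278350 = (-0.060181 + 0.066316) / 0.278350 = 0.022039
d₂ = d₁ − σ√T = 0.022039 − 0.278350 = -0.256312
e^{−rT} = e^{−0.0438·0.6296} = 0.972800
N(d₁) = 0.508791,  N(d₂) = 0.398855
Call price V = S·N(d₁) − K·e^{−rT}·N(d₂) = 60.123886 − 48.694791 = 11.429094
ρ = K·T·e^{−rT}·N(d₂) = 30.658241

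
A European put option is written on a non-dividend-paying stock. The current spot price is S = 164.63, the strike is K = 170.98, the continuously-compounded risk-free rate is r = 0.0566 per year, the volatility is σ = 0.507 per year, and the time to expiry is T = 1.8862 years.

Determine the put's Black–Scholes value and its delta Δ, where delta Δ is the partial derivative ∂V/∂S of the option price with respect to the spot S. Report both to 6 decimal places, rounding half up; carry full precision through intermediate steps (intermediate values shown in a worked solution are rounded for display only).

price = 38.054263
Δ = -0.327393

σ√T = 0.507·√1.8862 = 0.696309
d₁ = (ln(S/K) + (r+σ²/2)T) / (σ√T) = (ln(164.63/170.98) + (0.0566+0.507²/2)·1.8862) / 0.696309 = (-0.037846 + 0.349182) / 0.696309 = 0.447123
d₂ = d₁ − σ√T = 0.447123 − 0.696309 = -0.249186
e^{−rT} = e^{−0.0566·1.8862} = 0.898742
N(−d₁) = 0.327393,  N(−d₂) = 0.598391
Put price V = K·e^{−rT}·N(−d₂) − S·N(−d₁) = 91.952982 − 53.898719 = 38.054263
Δ = −N(−d₁) = -0.327393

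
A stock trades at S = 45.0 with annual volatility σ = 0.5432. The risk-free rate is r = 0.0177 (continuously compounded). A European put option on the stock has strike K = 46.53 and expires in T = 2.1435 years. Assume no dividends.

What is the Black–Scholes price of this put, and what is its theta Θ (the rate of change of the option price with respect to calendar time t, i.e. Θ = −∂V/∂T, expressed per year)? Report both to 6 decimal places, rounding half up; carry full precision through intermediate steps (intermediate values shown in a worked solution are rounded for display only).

σ√T = 0.5432·√2.1435 = 0.795283
d₁ = (ln(S/K) + (r+σ²/2)T) / (σ√T) = (ln(45.0/46.53) + (0.0177+0.5432²/2)·2.1435) / 0.795283 = (-0.033435 + 0.354177) / 0.795283 = 0.403306
d₂ = d₁ − σ√T = 0.403306 − 0.795283 = -0.391976
e^{−rT} = e^{−0.0177·2.1435} = 0.962771
N(−d₁) = 0.343361,  N(−d₂) = 0.652462
Put price V = K·e^{−rT}·N(−d₂) − S·N(−d₁) = 29.228821 − 15.451267 = 13.777554
φ(d₁) = (1/√(2π))·e^{−d₁²/2} = 0.367781
Θ = −S·φ(d₁)·σ/(2√T) + r·K·e^{−rT}·N(−d₂) = −3.070226 + 0.517350 = -2.552876

price = 13.777554
Θ = -2.552876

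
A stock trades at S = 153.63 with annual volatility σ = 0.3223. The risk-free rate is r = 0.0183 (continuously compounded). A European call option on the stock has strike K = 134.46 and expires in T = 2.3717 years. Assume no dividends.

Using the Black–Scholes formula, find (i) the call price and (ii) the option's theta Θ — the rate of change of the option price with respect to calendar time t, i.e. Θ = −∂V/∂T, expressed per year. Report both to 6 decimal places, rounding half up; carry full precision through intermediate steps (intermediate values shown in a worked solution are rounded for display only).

price = 41.808044
Θ = -6.622741

σ√T = 0.3223·√2.3717 = 0.496352
d₁ = (ln(S/K) + (r+σ²/2)T) / (σ√T) = (ln(153.63/134.46) + (0.0183+0.3223²/2)·2.3717) / 0.496352 = (0.133280 + 0.166585) / 0.496352 = 0.604138
d₂ = d₁ − σ√T = 0.604138 − 0.496352 = 0.107785
e^{−rT} = e^{−0.0183·2.3717} = 0.957526
N(d₁) = 0.727124,  N(d₂) = 0.542917
Call price V = S·N(d₁) − K·e^{−rT}·N(d₂) = 111.708065 − 69.900020 = 41.808044
φ(d₁) = (1/√(2π))·e^{−d₁²/2} = 0.332395
Θ = −S·φ(d₁)·σ/(2√T) − r·K·e^{−rT}·N(d₂) = −5.343571 − 1.279170 = -6.622741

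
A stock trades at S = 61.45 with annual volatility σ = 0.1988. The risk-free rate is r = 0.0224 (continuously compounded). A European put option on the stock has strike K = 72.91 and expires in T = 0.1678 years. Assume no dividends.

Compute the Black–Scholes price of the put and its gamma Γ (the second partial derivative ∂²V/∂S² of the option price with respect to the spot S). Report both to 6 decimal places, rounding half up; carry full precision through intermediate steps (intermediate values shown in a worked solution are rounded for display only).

price = 11.226397
Γ = 0.010512

σ√T = 0.1988·√0.1678 = 0.081435
d₁ = (ln(S/K) + (r+σ²/2)T) / (σ√T) = (ln(61.45/72.91) + (0.0224+0.1988²/2)·0.1678) / 0.081435 = (-0.171002 + 0.007075) / 0.081435 = -2.012979
d₂ = d₁ − σ√T = -2.012979 − 0.081435 = -2.094414
e^{−rT} = e^{−0.0224·0.1678} = 0.996248
N(−d₁) = 0.977942,  N(−d₂) = 0.981888
Put price V = K·e^{−rT}·N(−d₂) − S·N(−d₁) = 71.320906 − 60.094509 = 11.226397
φ(d₁) = (1/√(2π))·e^{−d₁²/2} = 0.052603
Γ = φ(d₁) / (S·σ·√T) = 0.010512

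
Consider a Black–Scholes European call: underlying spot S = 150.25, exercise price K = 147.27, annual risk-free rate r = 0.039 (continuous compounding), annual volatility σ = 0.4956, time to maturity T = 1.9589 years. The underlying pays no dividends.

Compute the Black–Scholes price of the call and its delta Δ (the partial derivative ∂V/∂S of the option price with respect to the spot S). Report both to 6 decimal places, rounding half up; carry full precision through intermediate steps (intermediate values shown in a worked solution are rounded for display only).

σ√T = 0.4956·√1.9589 = 0.693645
d₁ = (ln(S/K) + (r+σ²/2)T) / (σ√T) = (ln(150.25/147.27) + (0.039+0.4956²/2)·1.9589) / 0.693645 = (0.020033 + 0.316969) / 0.693645 = 0.485842
d₂ = d₁ − σ√T = 0.485842 − 0.693645 = -0.207803
e^{−rT} = e^{−0.039·1.9589} = 0.926448
N(d₁) = 0.686460,  N(d₂) = 0.417691
Call price V = S·N(d₁) − K·e^{−rT}·N(d₂) = 103.140669 − 56.988971 = 46.151698
Δ = N(d₁) = 0.686460

price = 46.151698
Δ = 0.686460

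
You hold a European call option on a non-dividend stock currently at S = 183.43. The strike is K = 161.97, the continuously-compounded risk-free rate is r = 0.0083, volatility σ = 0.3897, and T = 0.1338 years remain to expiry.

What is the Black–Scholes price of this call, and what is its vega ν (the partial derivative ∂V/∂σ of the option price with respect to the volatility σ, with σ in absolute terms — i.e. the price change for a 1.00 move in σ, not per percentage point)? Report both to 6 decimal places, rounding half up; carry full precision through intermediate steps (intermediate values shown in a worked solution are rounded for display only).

σ√T = 0.3897·√0.1338 = 0.142547
d₁ = (ln(S/K) + (r+σ²/2)T) / (σ√T) = (ln(183.43/161.97) + (0.0083+0.3897²/2)·0.1338) / 0.142547 = (0.124422 + 0.011270) / 0.142547 = 0.951912
d₂ = d₁ − σ√T = 0.951912 − 0.142547 = 0.809365
e^{−rT} = e^{−0.0083·0.1338} = 0.998890
N(d₁) = 0.829429,  N(d₂) = 0.790847
Call price V = S·N(d₁) − K·e^{−rT}·N(d₂) = 152.142214 − 127.951389 = 24.190826
φ(d₁) = (1/√(2π))·e^{−d₁²/2} = 0.253597
ν = S·φ(d₁)·√T = 17.015445

price = 24.190826
ν = 17.015445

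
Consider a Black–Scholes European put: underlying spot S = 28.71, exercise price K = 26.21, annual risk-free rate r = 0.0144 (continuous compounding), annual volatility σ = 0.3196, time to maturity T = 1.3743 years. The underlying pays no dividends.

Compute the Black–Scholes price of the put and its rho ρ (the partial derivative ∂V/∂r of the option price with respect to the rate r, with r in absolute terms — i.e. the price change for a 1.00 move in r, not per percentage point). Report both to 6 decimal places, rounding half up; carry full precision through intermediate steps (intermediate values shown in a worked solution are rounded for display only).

price = 2.709157
ρ = -16.129643

σ√T = 0.3196·√1.3743 = 0.374669
d₁ = (ln(S/K) + (r+σ²/2)T) / (σ√T) = (ln(28.71/26.21) + (0.0144+0.3196²/2)·1.3743) / 0.374669 = (0.091104 + 0.089978) / 0.374669 = 0.483314
d₂ = d₁ − σ√T = 0.483314 − 0.374669 = 0.108645
e^{−rT} = e^{−0.0144·1.3743} = 0.980405
N(−d₁) = 0.314436,  N(−d₂) = 0.456742
Put price V = K·e^{−rT}·N(−d₂) − S·N(−d₁) = 11.736624 − 9.027467 = 2.709157
ρ = −K·T·e^{−rT}·N(−d₂) = -16.129643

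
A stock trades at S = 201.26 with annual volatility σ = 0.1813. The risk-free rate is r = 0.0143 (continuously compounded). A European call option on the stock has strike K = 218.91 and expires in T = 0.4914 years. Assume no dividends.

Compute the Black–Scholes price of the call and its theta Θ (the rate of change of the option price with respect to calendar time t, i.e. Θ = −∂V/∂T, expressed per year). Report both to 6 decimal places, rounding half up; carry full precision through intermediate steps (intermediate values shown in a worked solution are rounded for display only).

price = 4.434304
Θ = -9.743474

σ√T = 0.1813·√0.4914 = 0.127091
d₁ = (ln(S/K) + (r+σ²/2)T) / (σ√T) = (ln(201.26/218.91) + (0.0143+0.1813²/2)·0.4914) / 0.127091 = (-0.084063 + 0.015103) / 0.127091 = -0.542602
d₂ = d₁ − σ√T = -0.542602 − 0.127091 = -0.669694
e^{−rT} = e^{−0.0143·0.4914} = 0.992998
N(d₁) = 0.293702,  N(d₂) = 0.251527
Call price V = S·N(d₁) − K·e^{−rT}·N(d₂) = 59.110420 − 54.676117 = 4.434304
φ(d₁) = (1/√(2π))·e^{−d₁²/2} = 0.344333
Θ = −S·φ(d₁)·σ/(2√T) − r·K·e^{−rT}·N(d₂) = −8.961606 − 0.781868 = -9.743474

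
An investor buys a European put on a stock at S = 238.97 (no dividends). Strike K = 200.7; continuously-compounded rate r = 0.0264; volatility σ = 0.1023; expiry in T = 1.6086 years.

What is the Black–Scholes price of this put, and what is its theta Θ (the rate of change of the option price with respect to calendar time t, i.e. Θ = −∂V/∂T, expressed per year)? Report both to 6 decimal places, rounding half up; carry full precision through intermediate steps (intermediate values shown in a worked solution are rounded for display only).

price = 0.543063
Θ = -0.576062

σ√T = 0.1023·√1.6086 = 0.129748
d₁ = (ln(S/K) + (r+σ²/2)T) / (σ√T) = (ln(238.97/200.7) + (0.0264+0.1023²/2)·1.6086) / 0.129748 = (0.174527 + 0.050884) / 0.129748 = 1.737303
d₂ = d₁ − σ√T = 1.737303 − 0.129748 = 1.607555
e^{−rT} = e^{−0.0264·1.6086} = 0.958422
N(−d₁) = 0.041167,  N(−d₂) = 0.053966
Put price V = K·e^{−rT}·N(−d₂) − S·N(−d₁) = 10.380710 − 9.837647 = 0.543063
φ(d₁) = (1/√(2π))·e^{−d₁²/2} = 0.088209
Θ = −S·φ(d₁)·σ/(2√T) + r·K·e^{−rT}·N(−d₂) = −0.850113 + 0.274051 = -0.576062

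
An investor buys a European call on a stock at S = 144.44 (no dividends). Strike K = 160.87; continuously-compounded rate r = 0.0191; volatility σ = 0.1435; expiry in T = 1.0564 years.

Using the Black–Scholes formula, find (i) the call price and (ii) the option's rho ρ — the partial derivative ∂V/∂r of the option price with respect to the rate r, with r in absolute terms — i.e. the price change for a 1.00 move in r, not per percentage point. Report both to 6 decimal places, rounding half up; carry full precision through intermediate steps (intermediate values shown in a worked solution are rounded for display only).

σ√T = 0.1435·√1.0564 = 0.147491
d₁ = (ln(S/K) + (r+σ²/2)T) / (σ√T) = (ln(144.44/160.87) + (0.0191+0.1435²/2)·1.0564) / 0.147491 = (-0.107732 + 0.031054) / 0.147491 = -0.519884
d₂ = d₁ − σ√T = -0.519884 − 0.147491 = -0.667375
e^{−rT} = e^{−0.0191·1.0564} = 0.980025
N(d₁) = 0.301572,  N(d₂) = 0.252266
Call price V = S·N(d₁) − K·e^{−rT}·N(d₂) = 43.559087 − 39.771440 = 3.787647
ρ = K·T·e^{−rT}·N(d₂) = 42.014549

price = 3.787647
ρ = 42.014549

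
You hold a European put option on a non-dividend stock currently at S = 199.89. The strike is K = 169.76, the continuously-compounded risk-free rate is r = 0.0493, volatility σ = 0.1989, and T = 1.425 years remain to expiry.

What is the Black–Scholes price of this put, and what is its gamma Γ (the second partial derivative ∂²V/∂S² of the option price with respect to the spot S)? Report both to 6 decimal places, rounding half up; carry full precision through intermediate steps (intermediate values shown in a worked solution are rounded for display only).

price = 3.610676
Γ = 0.004576

σ√T = 0.1989·√1.425 = 0.237434
d₁ = (ln(S/K) + (r+σ²/2)T) / (σ√T) = (ln(199.89/169.76) + (0.0493+0.1989²/2)·1.425) / 0.237434 = (0.163382 + 0.098440) / 0.237434 = 1.102714
d₂ = d₁ − σ√T = 1.102714 − 0.237434 = 0.865280
e^{−rT} = e^{−0.0493·1.425} = 0.932158
N(−d₁) = 0.135076,  N(−d₂) = 0.193442
Put price V = K·e^{−rT}·N(−d₂) − S·N(−d₁) = 30.610952 − 27.000276 = 3.610676
φ(d₁) = (1/√(2π))·e^{−d₁²/2} = 0.217202
Γ = φ(d₁) / (S·σ·√T) = 0.004576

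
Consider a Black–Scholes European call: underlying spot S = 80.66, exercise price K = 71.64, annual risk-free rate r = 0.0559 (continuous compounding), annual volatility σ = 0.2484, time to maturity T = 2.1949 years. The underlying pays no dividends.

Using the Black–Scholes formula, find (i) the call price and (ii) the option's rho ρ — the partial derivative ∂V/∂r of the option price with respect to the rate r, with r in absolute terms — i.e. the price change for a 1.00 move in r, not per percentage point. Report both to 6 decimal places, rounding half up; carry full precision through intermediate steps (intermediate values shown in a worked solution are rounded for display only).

price = 21.303982
ρ = 94.774677

σ√T = 0.2484·√2.1949 = 0.368009
d₁ = (ln(S/K) + (r+σ²/2)T) / (σ√T) = (ln(80.66/71.64) + (0.0559+0.2484²/2)·2.1949) / 0.368009 = (0.118589 + 0.190410) / 0.368009 = 0.839651
d₂ = d₁ − σ√T = 0.839651 − 0.368009 = 0.471642
e^{−rT} = e^{−0.0559·2.1949} = 0.884533
N(d₁) = 0.799448,  N(d₂) = 0.681409
Call price V = S·N(d₁) − K·e^{−rT}·N(d₂) = 64.483478 − 43.179496 = 21.303982
ρ = K·T·e^{−rT}·N(d₂) = 94.774677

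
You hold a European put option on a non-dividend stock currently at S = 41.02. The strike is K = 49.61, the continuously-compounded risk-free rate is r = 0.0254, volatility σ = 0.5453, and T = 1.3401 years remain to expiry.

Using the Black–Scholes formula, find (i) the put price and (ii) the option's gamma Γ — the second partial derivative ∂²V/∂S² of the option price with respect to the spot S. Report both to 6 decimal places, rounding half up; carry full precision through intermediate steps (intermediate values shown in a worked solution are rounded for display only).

price = 14.807813
Γ = 0.015371

σ√T = 0.5453·√1.3401 = 0.631254
d₁ = (ln(S/K) + (r+σ²/2)T) / (σ√T) = (ln(41.02/49.61) + (0.0254+0.5453²/2)·1.3401) / 0.631254 = (-0.190133 + 0.233279) / 0.631254 = 0.068351
d₂ = d₁ − σ√T = 0.068351 − 0.631254 = -0.562903
e^{−rT} = e^{−0.0254·1.3401} = 0.966534
N(−d₁) = 0.472753,  N(−d₂) = 0.713250
Put price V = K·e^{−rT}·N(−d₂) − S·N(−d₁) = 34.200151 − 19.392338 = 14.807813
φ(d₁) = (1/√(2π))·e^{−d₁²/2} = 0.398011
Γ = φ(d₁) / (S·σ·√T) = 0.015371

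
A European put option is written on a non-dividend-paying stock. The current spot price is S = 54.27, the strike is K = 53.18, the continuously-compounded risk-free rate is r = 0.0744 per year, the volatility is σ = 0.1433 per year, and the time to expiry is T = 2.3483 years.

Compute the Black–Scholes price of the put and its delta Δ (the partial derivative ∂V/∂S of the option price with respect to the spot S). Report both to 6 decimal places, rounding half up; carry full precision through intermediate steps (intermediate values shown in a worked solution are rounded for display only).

price = 1.105683
Δ = -0.159186

σ√T = 0.1433·√2.3483 = 0.219595
d₁ = (ln(S/K) + (r+σ²/2)T) / (σ√T) = (ln(54.27/53.18) + (0.0744+0.1433²/2)·2.3483) / 0.219595 = (0.020289 + 0.198825) / 0.219595 = 0.997807
d₂ = d₁ − σ√T = 0.997807 − 0.219595 = 0.778212
e^{−rT} = e^{−0.0744·2.3483} = 0.839698
N(−d₁) = 0.159186,  N(−d₂) = 0.218222
Put price V = K·e^{−rT}·N(−d₂) − S·N(−d₁) = 9.744729 − 8.639046 = 1.105683
Δ = −N(−d₁) = -0.159186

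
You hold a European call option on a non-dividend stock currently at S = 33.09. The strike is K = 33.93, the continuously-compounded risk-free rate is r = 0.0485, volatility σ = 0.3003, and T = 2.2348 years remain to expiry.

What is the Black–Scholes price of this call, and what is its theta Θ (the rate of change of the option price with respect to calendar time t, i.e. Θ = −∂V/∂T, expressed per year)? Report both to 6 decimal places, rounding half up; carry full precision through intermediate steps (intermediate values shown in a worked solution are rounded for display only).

σ√T = 0.3003·√2.2348 = 0.448926
d₁ = (ln(S/K) + (r+σ²/2)T) / (σ√T) = (ln(33.09/33.93) + (0.0485+0.3003²/2)·2.2348) / 0.448926 = (-0.025068 + 0.209155) / 0.448926 = 0.410060
d₂ = d₁ − σ√T = 0.410060 − 0.448926 = -0.038866
e^{−rT} = e^{−0.0485·2.2348} = 0.897280
N(d₁) = 0.659119,  N(d₂) = 0.484499
Call price V = S·N(d₁) − K·e^{−rT}·N(d₂) = 21.810249 − 14.750415 = 7.059835
φ(d₁) = (1/√(2π))·e^{−d₁²/2} = 0.366773
Θ = −S·φ(d₁)·σ/(2√T) − r·K·e^{−rT}·N(d₂) = −1.218989 − 0.715395 = -1.934384

price = 7.059835
Θ = -1.934384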